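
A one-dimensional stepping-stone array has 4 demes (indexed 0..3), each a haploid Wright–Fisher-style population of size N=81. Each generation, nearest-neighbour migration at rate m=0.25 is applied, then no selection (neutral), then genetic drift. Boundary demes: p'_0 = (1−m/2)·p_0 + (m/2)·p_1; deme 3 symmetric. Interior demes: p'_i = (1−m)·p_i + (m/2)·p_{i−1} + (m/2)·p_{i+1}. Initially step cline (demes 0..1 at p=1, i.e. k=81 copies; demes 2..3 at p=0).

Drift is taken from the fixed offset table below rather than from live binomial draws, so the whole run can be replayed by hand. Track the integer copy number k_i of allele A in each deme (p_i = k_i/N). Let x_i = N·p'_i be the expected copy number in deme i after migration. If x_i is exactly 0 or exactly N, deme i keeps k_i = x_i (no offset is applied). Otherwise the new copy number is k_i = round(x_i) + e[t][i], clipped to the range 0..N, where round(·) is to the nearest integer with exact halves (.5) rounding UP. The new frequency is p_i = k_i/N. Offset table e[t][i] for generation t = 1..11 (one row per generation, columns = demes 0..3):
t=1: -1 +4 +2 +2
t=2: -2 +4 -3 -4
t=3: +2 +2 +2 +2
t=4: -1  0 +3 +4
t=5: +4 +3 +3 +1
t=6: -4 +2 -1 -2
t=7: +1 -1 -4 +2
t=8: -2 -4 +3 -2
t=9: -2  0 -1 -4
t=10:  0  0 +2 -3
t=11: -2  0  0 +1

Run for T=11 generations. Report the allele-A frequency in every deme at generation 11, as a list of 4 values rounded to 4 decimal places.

[0.7531, 0.6420, 0.4444, 0.2469]

t=0: k=[81 81 0 0]
t=1: x=[81.0000 70.8750 10.1250 0.0000] k=[81 75 12 0]
t=2: x=[80.2500 67.8750 18.3750 1.5000] k=[78 72 15 0]
t=3: x=[77.2500 65.6250 20.2500 1.8750] k=[79 68 22 4]
t=4: x=[77.6250 63.6250 25.5000 6.2500] k=[77 64 29 10]
t=5: x=[75.3750 61.2500 31.0000 12.3750] k=[79 64 34 13]
t=6: x=[77.1250 62.1250 35.1250 15.6250] k=[73 64 34 14]
t=7: x=[71.8750 61.3750 35.2500 16.5000] k=[73 60 31 19]
t=8: x=[71.3750 58.0000 33.1250 20.5000] k=[69 54 36 19]
t=9: x=[67.1250 53.6250 36.1250 21.1250] k=[65 54 35 17]
t=10: x=[63.6250 53.0000 35.1250 19.2500] k=[64 53 37 16]
t=11: x=[62.6250 52.3750 36.3750 18.6250] k=[61 52 36 20]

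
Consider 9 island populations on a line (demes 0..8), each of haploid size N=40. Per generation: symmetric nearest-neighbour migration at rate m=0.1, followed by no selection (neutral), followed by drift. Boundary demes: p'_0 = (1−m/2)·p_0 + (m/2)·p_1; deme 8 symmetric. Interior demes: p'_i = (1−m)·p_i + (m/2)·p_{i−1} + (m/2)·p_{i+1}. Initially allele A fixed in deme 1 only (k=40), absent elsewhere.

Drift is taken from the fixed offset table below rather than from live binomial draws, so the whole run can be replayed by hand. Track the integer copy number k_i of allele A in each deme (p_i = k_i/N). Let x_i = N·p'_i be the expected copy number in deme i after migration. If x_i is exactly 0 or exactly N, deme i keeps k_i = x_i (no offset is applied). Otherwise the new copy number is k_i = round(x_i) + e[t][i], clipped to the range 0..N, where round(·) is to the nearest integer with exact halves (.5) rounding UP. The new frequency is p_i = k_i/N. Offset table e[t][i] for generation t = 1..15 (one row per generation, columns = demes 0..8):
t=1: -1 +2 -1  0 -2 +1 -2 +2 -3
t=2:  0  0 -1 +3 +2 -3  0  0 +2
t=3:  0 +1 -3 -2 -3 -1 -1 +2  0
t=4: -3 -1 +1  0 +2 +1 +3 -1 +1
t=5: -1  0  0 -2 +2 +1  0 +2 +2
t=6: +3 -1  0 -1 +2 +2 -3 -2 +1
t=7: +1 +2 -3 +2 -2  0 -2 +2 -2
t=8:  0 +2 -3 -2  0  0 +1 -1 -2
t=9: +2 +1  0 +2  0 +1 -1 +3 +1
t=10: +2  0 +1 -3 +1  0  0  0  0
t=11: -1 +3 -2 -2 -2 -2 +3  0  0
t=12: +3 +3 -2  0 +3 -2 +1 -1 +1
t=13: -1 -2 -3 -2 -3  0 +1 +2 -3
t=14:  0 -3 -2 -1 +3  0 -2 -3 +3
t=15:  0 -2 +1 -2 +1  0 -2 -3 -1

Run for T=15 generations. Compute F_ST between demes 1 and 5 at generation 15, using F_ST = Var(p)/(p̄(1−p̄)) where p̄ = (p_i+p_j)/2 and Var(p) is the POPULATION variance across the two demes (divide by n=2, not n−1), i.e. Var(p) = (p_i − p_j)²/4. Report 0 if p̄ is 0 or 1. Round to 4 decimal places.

t=0: k=[0 40 0 0 0 0 0 0 0]
t=1: x=[2.0000 36.0000 2.0000 0.0000 0.0000 0.0000 0.0000 0.0000 0.0000] k=[1 38 1 0 0 0 0 0 0]
t=2: x=[2.8500 34.3000 2.8000 0.0500 0.0000 0.0000 0.0000 0.0000 0.0000] k=[3 34 2 3 0 0 0 0 0]
t=3: x=[4.5500 30.8500 3.6500 2.8000 0.1500 0.0000 0.0000 0.0000 0.0000] k=[5 32 1 1 0 0 0 0 0]
t=4: x=[6.3500 29.1000 2.5500 0.9500 0.0500 0.0000 0.0000 0.0000 0.0000] k=[3 28 4 1 2 0 0 0 0]
t=5: x=[4.2500 25.5500 5.0500 1.2000 1.8500 0.1000 0.0000 0.0000 0.0000] k=[3 26 5 0 4 1 0 0 0]
t=6: x=[4.1500 23.8000 5.8000 0.4500 3.6500 1.1000 0.0500 0.0000 0.0000] k=[7 23 6 0 6 3 0 0 0]
t=7: x=[7.8000 21.3500 6.5500 0.6000 5.5500 3.0000 0.1500 0.0000 0.0000] k=[9 23 4 3 4 3 0 0 0]
t=8: x=[9.7000 21.3500 4.9000 3.1000 3.9000 2.9000 0.1500 0.0000 0.0000] k=[10 23 2 1 4 3 1 0 0]
t=9: x=[10.6500 21.3000 3.0000 1.2000 3.8000 2.9500 1.0500 0.0500 0.0000] k=[13 22 3 3 4 4 0 3 0]
t=10: x=[13.4500 20.6000 3.9500 3.0500 3.9500 3.8000 0.3500 2.7000 0.1500] k=[15 21 5 0 5 4 0 3 0]
t=11: x=[15.3000 19.9000 5.5500 0.5000 4.7000 3.8500 0.3500 2.7000 0.1500] k=[14 23 4 0 3 2 3 3 0]
t=12: x=[14.4500 21.6000 4.7500 0.3500 2.8000 2.1000 2.9500 2.8500 0.1500] k=[17 25 3 0 6 0 4 2 1]
t=13: x=[17.4000 23.5000 3.9500 0.4500 5.4000 0.5000 3.7000 2.0500 1.0500] k=[16 22 1 0 2 1 5 4 0]
t=14: x=[16.3000 20.6500 2.0000 0.1500 1.8500 1.2500 4.7500 3.8500 0.2000] k=[16 18 0 0 5 1 3 1 3]
t=15: x=[16.1000 17.0000 0.9000 0.2500 4.5500 1.3000 2.8000 1.2000 2.9000] k=[16 15 2 0 6 1 1 0 2]

0.1914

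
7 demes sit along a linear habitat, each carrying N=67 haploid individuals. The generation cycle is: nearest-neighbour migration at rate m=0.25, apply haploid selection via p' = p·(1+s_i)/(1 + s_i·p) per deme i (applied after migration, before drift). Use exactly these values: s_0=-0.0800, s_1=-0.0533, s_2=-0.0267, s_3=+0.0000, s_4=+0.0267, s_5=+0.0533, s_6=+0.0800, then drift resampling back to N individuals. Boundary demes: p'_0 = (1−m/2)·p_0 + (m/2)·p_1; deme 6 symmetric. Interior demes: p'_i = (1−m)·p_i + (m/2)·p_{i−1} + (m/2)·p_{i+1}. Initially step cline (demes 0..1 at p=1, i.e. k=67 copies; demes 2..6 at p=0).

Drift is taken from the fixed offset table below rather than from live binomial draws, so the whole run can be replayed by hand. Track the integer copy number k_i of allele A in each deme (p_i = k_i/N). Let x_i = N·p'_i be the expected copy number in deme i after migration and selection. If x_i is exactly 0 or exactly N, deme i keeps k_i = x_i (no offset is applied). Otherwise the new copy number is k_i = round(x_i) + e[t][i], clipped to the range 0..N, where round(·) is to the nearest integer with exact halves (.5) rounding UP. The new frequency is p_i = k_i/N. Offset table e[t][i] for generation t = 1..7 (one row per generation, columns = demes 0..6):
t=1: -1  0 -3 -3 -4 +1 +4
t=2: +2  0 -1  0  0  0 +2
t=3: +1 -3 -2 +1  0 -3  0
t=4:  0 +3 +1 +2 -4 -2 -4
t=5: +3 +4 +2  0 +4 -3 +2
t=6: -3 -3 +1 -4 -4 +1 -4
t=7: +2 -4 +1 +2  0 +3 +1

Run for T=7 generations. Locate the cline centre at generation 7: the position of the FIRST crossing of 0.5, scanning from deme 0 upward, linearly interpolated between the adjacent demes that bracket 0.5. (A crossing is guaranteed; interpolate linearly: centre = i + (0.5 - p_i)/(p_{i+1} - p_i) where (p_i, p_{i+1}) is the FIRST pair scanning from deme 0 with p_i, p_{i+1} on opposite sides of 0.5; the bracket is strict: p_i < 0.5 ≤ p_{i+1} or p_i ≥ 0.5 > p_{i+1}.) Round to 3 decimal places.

t=0: k=[67 67 0 0 0 0 0]
t=1: x=[67.0000 58.2153 8.1787 0.0000 0.0000 0.0000 0.0000] k=[67 58 5 0 0 0 0]
t=2: x=[65.7790 51.8680 10.7534 0.6250 0.0000 0.0000 0.0000] k=[67 52 10 1 0 0 0]
t=3: x=[64.9669 47.8856 13.8257 2.0000 0.1283 0.0000 0.0000] k=[66 45 12 3 0 0 0]
t=4: x=[63.0782 42.6576 14.6873 3.7500 0.3850 0.0000 0.0000] k=[63 46 16 6 0 0 0]
t=5: x=[60.3949 43.5471 18.1398 6.5000 0.7698 0.0000 0.0000] k=[63 48 20 7 5 0 0]
t=6: x=[60.6625 45.5849 21.4782 8.3750 4.7398 0.6580 0.0000] k=[58 43 22 4 1 2 0]
t=7: x=[55.3439 41.3892 21.9735 5.8750 1.5391 1.7094 0.2699] k=[57 37 23 8 2 5 1]

1.250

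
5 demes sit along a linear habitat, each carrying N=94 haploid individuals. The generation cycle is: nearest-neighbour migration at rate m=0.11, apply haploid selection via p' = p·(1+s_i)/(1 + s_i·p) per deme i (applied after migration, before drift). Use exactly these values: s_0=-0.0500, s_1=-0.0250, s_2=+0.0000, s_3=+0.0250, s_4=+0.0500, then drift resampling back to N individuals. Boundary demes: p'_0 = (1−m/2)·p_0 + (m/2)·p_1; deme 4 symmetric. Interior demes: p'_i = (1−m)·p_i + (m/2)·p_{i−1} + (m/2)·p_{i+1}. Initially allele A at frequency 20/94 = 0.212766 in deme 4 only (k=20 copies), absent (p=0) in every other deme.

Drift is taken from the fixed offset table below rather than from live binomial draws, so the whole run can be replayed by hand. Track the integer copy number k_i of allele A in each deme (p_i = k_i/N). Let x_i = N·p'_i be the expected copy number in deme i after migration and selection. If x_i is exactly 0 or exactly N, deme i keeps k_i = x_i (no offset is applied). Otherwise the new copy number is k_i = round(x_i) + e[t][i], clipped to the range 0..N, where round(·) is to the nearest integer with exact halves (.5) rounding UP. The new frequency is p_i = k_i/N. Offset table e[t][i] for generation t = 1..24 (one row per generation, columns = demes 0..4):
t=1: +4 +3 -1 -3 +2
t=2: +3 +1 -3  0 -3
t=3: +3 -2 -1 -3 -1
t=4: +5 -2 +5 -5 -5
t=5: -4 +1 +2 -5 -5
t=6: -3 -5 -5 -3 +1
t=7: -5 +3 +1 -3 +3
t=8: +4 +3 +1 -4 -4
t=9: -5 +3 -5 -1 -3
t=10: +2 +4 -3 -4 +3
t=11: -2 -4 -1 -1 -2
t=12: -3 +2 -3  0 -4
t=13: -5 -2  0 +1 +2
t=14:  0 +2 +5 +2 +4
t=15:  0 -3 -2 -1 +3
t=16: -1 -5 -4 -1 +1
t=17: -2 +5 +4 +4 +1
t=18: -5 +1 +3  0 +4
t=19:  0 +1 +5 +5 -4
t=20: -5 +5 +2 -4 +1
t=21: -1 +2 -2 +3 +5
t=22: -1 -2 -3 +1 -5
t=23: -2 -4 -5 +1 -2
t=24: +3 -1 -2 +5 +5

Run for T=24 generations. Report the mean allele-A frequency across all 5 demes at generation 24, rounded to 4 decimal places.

t=0: k=[0 0 0 0 20]
t=1: x=[0.0000 0.0000 0.0000 1.1272 19.6475] k=[0 0 0 0 22]
t=2: x=[0.0000 0.0000 0.0000 1.2399 21.5907] k=[0 0 0 1 19]
t=3: x=[0.0000 0.0000 0.0550 1.9824 18.7311] k=[0 0 0 0 18]
t=4: x=[0.0000 0.0000 0.0000 1.0145 17.7003] k=[0 0 0 0 13]
t=5: x=[0.0000 0.0000 0.0000 0.7327 12.8155] k=[0 0 0 0 8]
t=6: x=[0.0000 0.0000 0.0000 0.4509 7.9062] k=[0 0 0 0 9]
t=7: x=[0.0000 0.0000 0.0000 0.5073 8.8900] k=[0 0 0 0 12]
t=8: x=[0.0000 0.0000 0.0000 0.6764 11.8356] k=[0 0 0 0 8]
t=9: x=[0.0000 0.0000 0.0000 0.4509 7.9062] k=[0 0 0 0 5]
t=10: x=[0.0000 0.0000 0.0000 0.2819 4.9488] k=[0 0 0 0 8]
t=11: x=[0.0000 0.0000 0.0000 0.4509 7.9062] k=[0 0 0 0 6]
t=12: x=[0.0000 0.0000 0.0000 0.3382 5.9356] k=[0 0 0 0 2]
t=13: x=[0.0000 0.0000 0.0000 0.1127 1.9825] k=[0 0 0 1 4]
t=14: x=[0.0000 0.0000 0.0550 1.1374 4.0186] k=[0 0 5 3 8]
t=15: x=[0.0000 0.2681 4.6150 3.4665 8.0781] k=[0 0 3 2 11]
t=16: x=[0.0000 0.1609 2.7800 2.6120 10.9690] k=[0 0 0 2 12]
t=17: x=[0.0000 0.0000 0.1100 2.4994 11.9497] k=[0 0 4 6 13]
t=18: x=[0.0000 0.2145 3.8900 6.4212 13.1575] k=[0 1 7 6 17]
t=19: x=[0.0523 1.2435 6.6150 6.8144 17.0659] k=[0 2 12 12 13]
t=20: x=[0.1045 2.3805 11.4500 12.3169 13.4993] k=[0 7 13 8 14]
t=21: x=[0.3658 6.7839 12.3950 8.8000 14.2499] k=[0 9 10 12 19]
t=22: x=[0.4704 8.3650 10.0550 12.5409 19.3541] k=[0 6 7 14 14]
t=23: x=[0.3136 5.5904 7.3300 13.9050 14.5913] k=[0 2 2 15 13]
t=24: x=[0.1045 1.8437 2.7150 14.4748 13.6702] k=[3 1 1 19 19]

0.0915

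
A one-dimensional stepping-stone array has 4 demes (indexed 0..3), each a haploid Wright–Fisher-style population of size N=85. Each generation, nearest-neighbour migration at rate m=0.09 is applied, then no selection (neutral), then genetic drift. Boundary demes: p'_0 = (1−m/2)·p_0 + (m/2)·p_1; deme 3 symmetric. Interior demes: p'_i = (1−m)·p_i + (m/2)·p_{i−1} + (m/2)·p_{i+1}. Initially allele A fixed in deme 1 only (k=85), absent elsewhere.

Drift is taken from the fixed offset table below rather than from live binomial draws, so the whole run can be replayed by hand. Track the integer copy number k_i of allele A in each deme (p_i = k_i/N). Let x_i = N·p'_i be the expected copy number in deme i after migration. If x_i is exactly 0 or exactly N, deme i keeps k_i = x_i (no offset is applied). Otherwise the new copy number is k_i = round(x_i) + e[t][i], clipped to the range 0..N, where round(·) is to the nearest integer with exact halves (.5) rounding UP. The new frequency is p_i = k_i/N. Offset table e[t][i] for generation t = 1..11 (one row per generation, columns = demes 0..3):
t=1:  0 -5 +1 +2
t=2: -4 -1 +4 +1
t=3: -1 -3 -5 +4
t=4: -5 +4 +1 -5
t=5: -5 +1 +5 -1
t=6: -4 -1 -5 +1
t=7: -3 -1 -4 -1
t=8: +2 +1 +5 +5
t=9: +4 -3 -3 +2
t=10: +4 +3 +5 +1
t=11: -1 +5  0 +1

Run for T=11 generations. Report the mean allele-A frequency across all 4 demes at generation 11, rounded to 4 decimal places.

t=0: k=[0 85 0 0]
t=1: x=[3.8250 77.3500 3.8250 0.0000] k=[4 72 5 0]
t=2: x=[7.0600 65.9250 7.7900 0.2250] k=[3 65 12 1]
t=3: x=[5.7900 59.8250 13.8900 1.4950] k=[5 57 9 5]
t=4: x=[7.3400 52.5000 10.9800 5.1800] k=[2 57 12 0]
t=5: x=[4.4750 52.5000 13.4850 0.5400] k=[0 54 18 0]
t=6: x=[2.4300 49.9500 18.8100 0.8100] k=[0 49 14 2]
t=7: x=[2.2050 45.2200 15.0350 2.5400] k=[0 44 11 2]
t=8: x=[1.9800 40.5350 12.0800 2.4050] k=[4 42 17 7]
t=9: x=[5.7100 39.1650 17.6750 7.4500] k=[10 36 15 9]
t=10: x=[11.1700 33.8850 15.6750 9.2700] k=[15 37 21 10]
t=11: x=[15.9900 35.2900 21.2250 10.4950] k=[15 40 21 11]

0.2559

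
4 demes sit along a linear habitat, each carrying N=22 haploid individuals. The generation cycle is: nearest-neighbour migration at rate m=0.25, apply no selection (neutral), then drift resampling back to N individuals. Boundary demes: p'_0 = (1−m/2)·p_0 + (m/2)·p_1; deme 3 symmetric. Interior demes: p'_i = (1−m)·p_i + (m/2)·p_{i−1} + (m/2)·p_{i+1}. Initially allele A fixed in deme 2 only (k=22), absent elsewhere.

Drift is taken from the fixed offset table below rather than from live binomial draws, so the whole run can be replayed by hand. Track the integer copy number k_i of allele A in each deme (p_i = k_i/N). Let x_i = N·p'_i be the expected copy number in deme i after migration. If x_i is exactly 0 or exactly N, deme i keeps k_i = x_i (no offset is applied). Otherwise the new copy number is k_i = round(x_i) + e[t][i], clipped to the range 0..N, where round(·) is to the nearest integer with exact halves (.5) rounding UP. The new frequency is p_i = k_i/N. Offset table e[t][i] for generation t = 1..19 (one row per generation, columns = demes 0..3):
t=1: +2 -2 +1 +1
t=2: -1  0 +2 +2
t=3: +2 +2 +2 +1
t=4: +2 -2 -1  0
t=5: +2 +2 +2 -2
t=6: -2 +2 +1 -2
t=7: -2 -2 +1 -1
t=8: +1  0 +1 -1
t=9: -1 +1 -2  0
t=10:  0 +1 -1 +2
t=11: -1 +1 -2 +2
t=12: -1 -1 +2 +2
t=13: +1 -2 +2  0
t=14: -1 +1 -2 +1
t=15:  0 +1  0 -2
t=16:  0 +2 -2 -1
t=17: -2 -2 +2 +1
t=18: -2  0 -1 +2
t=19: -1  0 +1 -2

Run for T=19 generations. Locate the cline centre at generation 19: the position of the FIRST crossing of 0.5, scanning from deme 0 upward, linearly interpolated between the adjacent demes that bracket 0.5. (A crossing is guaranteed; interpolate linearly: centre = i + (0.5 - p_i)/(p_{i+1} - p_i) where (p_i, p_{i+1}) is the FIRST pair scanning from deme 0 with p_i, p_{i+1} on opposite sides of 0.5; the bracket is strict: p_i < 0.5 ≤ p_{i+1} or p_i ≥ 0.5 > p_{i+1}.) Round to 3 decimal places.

t=0: k=[0 0 22 0]
t=1: x=[0.0000 2.7500 16.5000 2.7500] k=[0 1 18 4]
t=2: x=[0.1250 3.0000 14.1250 5.7500] k=[0 3 16 8]
t=3: x=[0.3750 4.2500 13.3750 9.0000] k=[2 6 15 10]
t=4: x=[2.5000 6.6250 13.2500 10.6250] k=[5 5 12 11]
t=5: x=[5.0000 5.8750 11.0000 11.1250] k=[7 8 13 9]
t=6: x=[7.1250 8.5000 11.8750 9.5000] k=[5 11 13 8]
t=7: x=[5.7500 10.5000 12.1250 8.6250] k=[4 9 13 8]
t=8: x=[4.6250 8.8750 11.8750 8.6250] k=[6 9 13 8]
t=9: x=[6.3750 9.1250 11.8750 8.6250] k=[5 10 10 9]
t=10: x=[5.6250 9.3750 9.8750 9.1250] k=[6 10 9 11]
t=11: x=[6.5000 9.3750 9.3750 10.7500] k=[6 10 7 13]
t=12: x=[6.5000 9.1250 8.1250 12.2500] k=[6 8 10 14]
t=13: x=[6.2500 8.0000 10.2500 13.5000] k=[7 6 12 14]
t=14: x=[6.8750 6.8750 11.5000 13.7500] k=[6 8 10 15]
t=15: x=[6.2500 8.0000 10.3750 14.3750] k=[6 9 10 12]
t=16: x=[6.3750 8.7500 10.1250 11.7500] k=[6 11 8 11]
t=17: x=[6.6250 10.0000 8.7500 10.6250] k=[5 8 11 12]
t=18: x=[5.3750 8.0000 10.7500 11.8750] k=[3 8 10 14]
t=19: x=[3.6250 7.6250 10.2500 13.5000] k=[3 8 11 12]

2.000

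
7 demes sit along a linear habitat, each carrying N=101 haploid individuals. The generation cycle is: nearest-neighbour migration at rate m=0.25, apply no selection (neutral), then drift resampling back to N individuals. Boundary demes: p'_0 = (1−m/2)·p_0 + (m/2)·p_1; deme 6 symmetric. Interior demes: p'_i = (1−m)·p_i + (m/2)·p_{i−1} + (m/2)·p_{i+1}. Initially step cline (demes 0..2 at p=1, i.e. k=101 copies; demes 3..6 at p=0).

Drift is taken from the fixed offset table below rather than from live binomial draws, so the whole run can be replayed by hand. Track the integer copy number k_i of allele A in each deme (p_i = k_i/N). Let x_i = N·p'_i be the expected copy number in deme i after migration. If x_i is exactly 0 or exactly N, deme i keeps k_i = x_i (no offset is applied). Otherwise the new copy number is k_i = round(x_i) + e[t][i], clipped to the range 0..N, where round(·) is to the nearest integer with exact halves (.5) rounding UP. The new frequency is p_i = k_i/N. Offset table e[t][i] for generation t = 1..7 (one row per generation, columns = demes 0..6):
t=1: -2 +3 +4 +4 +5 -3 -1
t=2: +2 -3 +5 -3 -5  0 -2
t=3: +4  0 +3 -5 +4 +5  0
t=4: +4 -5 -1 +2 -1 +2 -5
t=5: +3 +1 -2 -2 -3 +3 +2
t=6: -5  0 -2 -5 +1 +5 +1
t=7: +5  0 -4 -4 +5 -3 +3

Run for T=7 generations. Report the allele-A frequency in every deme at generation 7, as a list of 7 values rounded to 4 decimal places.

t=0: k=[101 101 101 0 0 0 0]
t=1: x=[101.0000 101.0000 88.3750 12.6250 0.0000 0.0000 0.0000] k=[101 101 92 17 0 0 0]
t=2: x=[101.0000 99.8750 83.7500 24.2500 2.1250 0.0000 0.0000] k=[101 97 89 21 0 0 0]
t=3: x=[100.5000 96.5000 81.5000 26.8750 2.6250 0.0000 0.0000] k=[101 97 85 22 7 0 0]
t=4: x=[100.5000 96.0000 78.6250 28.0000 8.0000 0.8750 0.0000] k=[101 91 78 30 7 3 0]
t=5: x=[99.7500 90.6250 73.6250 33.1250 9.3750 3.1250 0.3750] k=[101 92 72 31 6 6 2]
t=6: x=[99.8750 90.6250 69.3750 33.0000 9.1250 5.5000 2.5000] k=[95 91 67 28 10 11 4]
t=7: x=[94.5000 88.5000 65.1250 30.6250 12.3750 10.0000 4.8750] k=[100 89 61 27 17 7 8]

[0.9901, 0.8812, 0.6040, 0.2673, 0.1683, 0.0693, 0.0792]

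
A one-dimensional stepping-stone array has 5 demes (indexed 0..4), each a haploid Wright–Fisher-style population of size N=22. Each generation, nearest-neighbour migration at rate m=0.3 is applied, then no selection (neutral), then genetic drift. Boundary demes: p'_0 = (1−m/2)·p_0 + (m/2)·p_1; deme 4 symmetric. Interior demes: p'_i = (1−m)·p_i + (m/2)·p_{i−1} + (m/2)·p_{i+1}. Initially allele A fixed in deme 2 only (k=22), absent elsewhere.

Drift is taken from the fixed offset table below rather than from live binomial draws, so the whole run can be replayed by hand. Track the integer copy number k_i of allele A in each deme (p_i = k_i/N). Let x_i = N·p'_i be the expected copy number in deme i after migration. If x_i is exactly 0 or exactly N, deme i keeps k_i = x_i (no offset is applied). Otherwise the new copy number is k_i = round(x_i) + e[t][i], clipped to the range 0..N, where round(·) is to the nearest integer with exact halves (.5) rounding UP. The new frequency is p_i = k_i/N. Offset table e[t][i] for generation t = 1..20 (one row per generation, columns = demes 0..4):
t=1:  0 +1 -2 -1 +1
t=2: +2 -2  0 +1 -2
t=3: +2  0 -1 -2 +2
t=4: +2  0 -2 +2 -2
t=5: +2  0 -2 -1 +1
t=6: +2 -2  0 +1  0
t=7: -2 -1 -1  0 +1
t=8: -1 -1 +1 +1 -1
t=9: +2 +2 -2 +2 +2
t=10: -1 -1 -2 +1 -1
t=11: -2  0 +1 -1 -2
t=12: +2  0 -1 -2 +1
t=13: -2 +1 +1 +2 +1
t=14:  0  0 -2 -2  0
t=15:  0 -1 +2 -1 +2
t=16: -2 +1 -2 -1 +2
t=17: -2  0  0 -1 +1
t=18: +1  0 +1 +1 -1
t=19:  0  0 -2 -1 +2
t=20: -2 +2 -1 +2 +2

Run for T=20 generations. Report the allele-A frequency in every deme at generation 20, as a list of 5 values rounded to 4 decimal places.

t=0: k=[0 0 22 0 0]
t=1: x=[0.0000 3.3000 15.4000 3.3000 0.0000] k=[0 4 13 2 0]
t=2: x=[0.6000 4.7500 10.0000 3.3500 0.3000] k=[3 3 10 4 0]
t=3: x=[3.0000 4.0500 8.0500 4.3000 0.6000] k=[5 4 7 2 3]
t=4: x=[4.8500 4.6000 5.8000 2.9000 2.8500] k=[7 5 4 5 1]
t=5: x=[6.7000 5.1500 4.3000 4.2500 1.6000] k=[9 5 2 3 3]
t=6: x=[8.4000 5.1500 2.6000 2.8500 3.0000] k=[10 3 3 4 3]
t=7: x=[8.9500 4.0500 3.1500 3.7000 3.1500] k=[7 3 2 4 4]
t=8: x=[6.4000 3.4500 2.4500 3.7000 4.0000] k=[5 2 3 5 3]
t=9: x=[4.5500 2.6000 3.1500 4.4000 3.3000] k=[7 5 1 6 5]
t=10: x=[6.7000 4.7000 2.3500 5.1000 5.1500] k=[6 4 0 6 4]
t=11: x=[5.7000 3.7000 1.5000 4.8000 4.3000] k=[4 4 3 4 2]
t=12: x=[4.0000 3.8500 3.3000 3.5500 2.3000] k=[6 4 2 2 3]
t=13: x=[5.7000 4.0000 2.3000 2.1500 2.8500] k=[4 5 3 4 4]
t=14: x=[4.1500 4.5500 3.4500 3.8500 4.0000] k=[4 5 1 2 4]
t=15: x=[4.1500 4.2500 1.7500 2.1500 3.7000] k=[4 3 4 1 6]
t=16: x=[3.8500 3.3000 3.4000 2.2000 5.2500] k=[2 4 1 1 7]
t=17: x=[2.3000 3.2500 1.4500 1.9000 6.1000] k=[0 3 1 1 7]
t=18: x=[0.4500 2.2500 1.3000 1.9000 6.1000] k=[1 2 2 3 5]
t=19: x=[1.1500 1.8500 2.1500 3.1500 4.7000] k=[1 2 0 2 7]
t=20: x=[1.1500 1.5500 0.6000 2.4500 6.2500] k=[0 4 0 4 8]

[0.0000, 0.1818, 0.0000, 0.1818, 0.3636]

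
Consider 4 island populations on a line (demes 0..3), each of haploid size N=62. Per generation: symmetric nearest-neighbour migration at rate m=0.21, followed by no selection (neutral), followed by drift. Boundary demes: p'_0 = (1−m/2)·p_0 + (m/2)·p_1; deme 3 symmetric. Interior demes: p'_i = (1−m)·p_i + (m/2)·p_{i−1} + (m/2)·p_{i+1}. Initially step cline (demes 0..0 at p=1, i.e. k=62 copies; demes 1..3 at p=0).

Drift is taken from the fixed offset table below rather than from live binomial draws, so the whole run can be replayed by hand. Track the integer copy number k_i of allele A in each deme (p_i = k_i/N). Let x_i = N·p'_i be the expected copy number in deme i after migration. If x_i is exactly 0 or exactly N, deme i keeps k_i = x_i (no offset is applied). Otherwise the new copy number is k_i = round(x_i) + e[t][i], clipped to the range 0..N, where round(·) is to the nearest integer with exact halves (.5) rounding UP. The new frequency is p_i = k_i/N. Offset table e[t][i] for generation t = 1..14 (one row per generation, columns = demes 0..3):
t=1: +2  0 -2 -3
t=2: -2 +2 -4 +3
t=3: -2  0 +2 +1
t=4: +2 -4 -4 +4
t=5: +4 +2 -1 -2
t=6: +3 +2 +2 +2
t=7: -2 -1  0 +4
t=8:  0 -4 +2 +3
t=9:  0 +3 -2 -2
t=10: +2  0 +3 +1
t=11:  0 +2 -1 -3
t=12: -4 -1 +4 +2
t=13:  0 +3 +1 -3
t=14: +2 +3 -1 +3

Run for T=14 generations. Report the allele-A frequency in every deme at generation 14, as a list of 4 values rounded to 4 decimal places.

t=0: k=[62 0 0 0]
t=1: x=[55.4900 6.5100 0.0000 0.0000] k=[57 7 0 0]
t=2: x=[51.7500 11.5150 0.7350 0.0000] k=[50 14 0 0]
t=3: x=[46.2200 16.3100 1.4700 0.0000] k=[44 16 3 0]
t=4: x=[41.0600 17.5750 4.0500 0.3150] k=[43 14 0 4]
t=5: x=[39.9550 15.5750 1.8900 3.5800] k=[44 18 1 2]
t=6: x=[41.2700 18.9450 2.8900 1.8950] k=[44 21 5 4]
t=7: x=[41.5850 21.7350 6.5750 4.1050] k=[40 21 7 8]
t=8: x=[38.0050 21.5250 8.5750 7.8950] k=[38 18 11 11]
t=9: x=[35.9000 19.3650 11.7350 11.0000] k=[36 22 10 9]
t=10: x=[34.5300 22.2100 11.1550 9.1050] k=[37 22 14 10]
t=11: x=[35.4250 22.7350 14.4200 10.4200] k=[35 25 13 7]
t=12: x=[33.9500 24.7900 13.6300 7.6300] k=[30 24 18 10]
t=13: x=[29.3700 24.0000 17.7900 10.8400] k=[29 27 19 8]
t=14: x=[28.7900 26.3700 18.6850 9.1550] k=[31 29 18 12]

[0.5000, 0.4677, 0.2903, 0.1935]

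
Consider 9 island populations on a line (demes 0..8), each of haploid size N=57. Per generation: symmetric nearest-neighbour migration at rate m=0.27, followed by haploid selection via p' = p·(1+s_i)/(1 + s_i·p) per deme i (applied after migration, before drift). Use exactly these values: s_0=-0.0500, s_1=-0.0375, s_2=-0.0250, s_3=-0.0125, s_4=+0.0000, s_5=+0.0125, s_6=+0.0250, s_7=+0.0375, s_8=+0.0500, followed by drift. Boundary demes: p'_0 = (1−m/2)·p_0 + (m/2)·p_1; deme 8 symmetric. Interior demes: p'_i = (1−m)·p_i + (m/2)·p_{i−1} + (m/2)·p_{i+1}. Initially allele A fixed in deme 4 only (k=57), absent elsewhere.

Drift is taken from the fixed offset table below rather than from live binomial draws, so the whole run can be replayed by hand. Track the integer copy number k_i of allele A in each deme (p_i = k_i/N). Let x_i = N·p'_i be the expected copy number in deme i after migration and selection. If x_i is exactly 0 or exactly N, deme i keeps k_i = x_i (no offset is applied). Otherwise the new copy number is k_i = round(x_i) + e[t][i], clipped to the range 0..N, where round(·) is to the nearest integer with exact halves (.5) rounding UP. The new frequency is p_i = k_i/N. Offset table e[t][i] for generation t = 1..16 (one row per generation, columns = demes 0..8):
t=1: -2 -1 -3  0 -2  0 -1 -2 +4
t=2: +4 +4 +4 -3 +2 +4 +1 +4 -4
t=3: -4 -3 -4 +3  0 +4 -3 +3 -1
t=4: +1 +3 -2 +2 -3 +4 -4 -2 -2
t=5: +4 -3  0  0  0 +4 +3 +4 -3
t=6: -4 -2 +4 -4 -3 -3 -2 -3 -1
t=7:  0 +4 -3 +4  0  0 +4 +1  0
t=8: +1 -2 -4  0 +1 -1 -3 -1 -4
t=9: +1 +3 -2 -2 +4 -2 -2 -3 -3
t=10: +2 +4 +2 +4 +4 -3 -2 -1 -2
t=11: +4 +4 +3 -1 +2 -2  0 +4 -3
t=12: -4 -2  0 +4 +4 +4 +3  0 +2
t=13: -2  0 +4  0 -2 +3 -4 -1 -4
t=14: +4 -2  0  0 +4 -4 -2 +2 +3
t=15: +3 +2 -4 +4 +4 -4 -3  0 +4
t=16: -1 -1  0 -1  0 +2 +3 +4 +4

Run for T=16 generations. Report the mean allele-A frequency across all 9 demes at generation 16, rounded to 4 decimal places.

0.2105

t=0: k=[0 0 0 0 57 0 0 0 0]
t=1: x=[0.0000 0.0000 0.0000 7.6117 41.6100 7.7781 0.0000 0.0000 0.0000] k=[0 0 0 8 40 8 0 0 0]
t=2: x=[0.0000 0.0000 1.0535 11.1269 31.3600 11.3525 1.1065 0.0000 0.0000] k=[0 0 5 8 33 15 2 0 0]
t=3: x=[0.0000 0.6500 4.6213 10.8590 27.1950 15.8166 3.5667 0.2801 0.0000] k=[0 0 1 14 27 20 1 3 0]
t=4: x=[0.0000 0.1299 2.5574 13.8676 24.3000 18.5350 3.9243 2.4085 0.4251] k=[0 3 1 16 21 23 0 0 0]
t=5: x=[0.3849 2.2412 3.2173 14.5135 20.5950 19.7852 3.1783 0.0000 0.0000] k=[4 0 3 15 21 24 6 0 0]
t=6: x=[3.2970 0.9101 4.1172 14.0564 20.5950 21.3306 7.7845 0.8399 0.0000] k=[0 0 8 10 18 18 6 0 0]
t=7: x=[0.0000 1.0402 7.0324 10.7002 16.9200 16.5254 6.9595 0.8399 0.0000] k=[0 5 4 15 17 17 11 2 0]
t=8: x=[0.6416 4.0440 5.4930 13.6540 16.7300 16.3344 10.8096 3.0495 0.2834] k=[2 2 1 14 18 15 8 2 0]
t=9: x=[1.9033 1.7973 2.8213 12.6607 17.0550 14.5945 8.3087 2.6309 0.2834] k=[3 5 1 11 21 13 6 0 0]
t=10: x=[3.1154 4.0440 2.8213 10.8888 18.5700 13.2610 6.2715 0.8399 0.0000] k=[5 8 5 15 23 10 4 0 0]
t=11: x=[5.1592 6.9533 6.6057 14.5930 20.1650 11.0553 4.3686 0.5601 0.0000] k=[9 11 10 14 22 9 4 5 0]
t=12: x=[8.8787 10.2693 10.4571 14.4042 19.1650 10.1835 4.9199 4.3352 0.7083] k=[5 8 10 18 23 14 8 4 3]
t=13: x=[5.1592 7.6094 10.5900 17.4424 21.1100 14.5391 8.4461 4.5570 3.2827] k=[3 8 15 17 19 18 4 4 0]
t=14: x=[3.5025 8.0034 14.0552 16.8503 18.5950 16.3897 6.0217 3.5816 0.5667] k=[8 6 14 17 23 12 4 6 4]
t=15: x=[7.3936 7.1087 13.0682 17.2533 20.7050 12.5260 5.4709 5.6445 4.4668] k=[10 9 9 21 25 9 2 6 8]
t=16: x=[9.4536 8.8456 10.4030 19.7573 22.3000 10.3196 3.5667 5.9225 8.0618] k=[8 8 10 19 22 12 7 10 12]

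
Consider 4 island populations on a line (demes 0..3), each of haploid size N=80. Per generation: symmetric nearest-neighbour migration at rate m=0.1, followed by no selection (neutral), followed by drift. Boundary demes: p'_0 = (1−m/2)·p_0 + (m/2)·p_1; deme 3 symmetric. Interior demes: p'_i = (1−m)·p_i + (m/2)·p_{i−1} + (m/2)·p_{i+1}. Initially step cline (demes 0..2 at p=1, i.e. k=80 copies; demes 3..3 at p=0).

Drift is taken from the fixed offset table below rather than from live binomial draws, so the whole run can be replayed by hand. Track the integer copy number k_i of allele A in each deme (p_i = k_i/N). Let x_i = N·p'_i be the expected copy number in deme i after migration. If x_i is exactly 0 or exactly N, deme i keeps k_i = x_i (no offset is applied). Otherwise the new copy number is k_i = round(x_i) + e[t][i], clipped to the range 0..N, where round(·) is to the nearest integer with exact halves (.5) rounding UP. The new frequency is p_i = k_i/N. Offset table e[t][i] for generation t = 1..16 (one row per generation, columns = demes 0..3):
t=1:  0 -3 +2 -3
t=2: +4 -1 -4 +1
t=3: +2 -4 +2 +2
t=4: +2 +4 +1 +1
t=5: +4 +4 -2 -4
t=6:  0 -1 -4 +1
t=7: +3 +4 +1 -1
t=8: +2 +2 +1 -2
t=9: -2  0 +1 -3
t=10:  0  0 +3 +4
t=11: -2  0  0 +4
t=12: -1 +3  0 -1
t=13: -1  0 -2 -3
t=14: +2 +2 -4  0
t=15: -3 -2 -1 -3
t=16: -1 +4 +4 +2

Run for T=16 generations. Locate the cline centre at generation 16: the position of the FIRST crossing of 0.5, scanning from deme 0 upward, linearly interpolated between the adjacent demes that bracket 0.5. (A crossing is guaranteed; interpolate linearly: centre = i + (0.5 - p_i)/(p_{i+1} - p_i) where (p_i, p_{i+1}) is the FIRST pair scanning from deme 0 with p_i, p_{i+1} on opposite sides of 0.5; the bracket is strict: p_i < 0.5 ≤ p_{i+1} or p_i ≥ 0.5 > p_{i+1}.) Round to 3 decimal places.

t=0: k=[80 80 80 0]
t=1: x=[80.0000 80.0000 76.0000 4.0000] k=[80 80 78 1]
t=2: x=[80.0000 79.9000 74.2500 4.8500] k=[80 79 70 6]
t=3: x=[79.9500 78.6000 67.2500 9.2000] k=[80 75 69 11]
t=4: x=[79.7500 74.9500 66.4000 13.9000] k=[80 79 67 15]
t=5: x=[79.9500 78.4500 65.0000 17.6000] k=[80 80 63 14]
t=6: x=[80.0000 79.1500 61.4000 16.4500] k=[80 78 57 17]
t=7: x=[79.9000 77.0500 56.0500 19.0000] k=[80 80 57 18]
t=8: x=[80.0000 78.8500 56.2000 19.9500] k=[80 80 57 18]
t=9: x=[80.0000 78.8500 56.2000 19.9500] k=[80 79 57 17]
t=10: x=[79.9500 77.9500 56.1000 19.0000] k=[80 78 59 23]
t=11: x=[79.9000 77.1500 58.1500 24.8000] k=[78 77 58 29]
t=12: x=[77.9500 76.1000 57.5000 30.4500] k=[77 79 58 29]
t=13: x=[77.1000 77.8500 57.6000 30.4500] k=[76 78 56 27]
t=14: x=[76.1000 76.8000 55.6500 28.4500] k=[78 79 52 28]
t=15: x=[78.0500 77.6000 52.1500 29.2000] k=[75 76 51 26]
t=16: x=[75.0500 74.7000 51.0000 27.2500] k=[74 79 55 29]

2.577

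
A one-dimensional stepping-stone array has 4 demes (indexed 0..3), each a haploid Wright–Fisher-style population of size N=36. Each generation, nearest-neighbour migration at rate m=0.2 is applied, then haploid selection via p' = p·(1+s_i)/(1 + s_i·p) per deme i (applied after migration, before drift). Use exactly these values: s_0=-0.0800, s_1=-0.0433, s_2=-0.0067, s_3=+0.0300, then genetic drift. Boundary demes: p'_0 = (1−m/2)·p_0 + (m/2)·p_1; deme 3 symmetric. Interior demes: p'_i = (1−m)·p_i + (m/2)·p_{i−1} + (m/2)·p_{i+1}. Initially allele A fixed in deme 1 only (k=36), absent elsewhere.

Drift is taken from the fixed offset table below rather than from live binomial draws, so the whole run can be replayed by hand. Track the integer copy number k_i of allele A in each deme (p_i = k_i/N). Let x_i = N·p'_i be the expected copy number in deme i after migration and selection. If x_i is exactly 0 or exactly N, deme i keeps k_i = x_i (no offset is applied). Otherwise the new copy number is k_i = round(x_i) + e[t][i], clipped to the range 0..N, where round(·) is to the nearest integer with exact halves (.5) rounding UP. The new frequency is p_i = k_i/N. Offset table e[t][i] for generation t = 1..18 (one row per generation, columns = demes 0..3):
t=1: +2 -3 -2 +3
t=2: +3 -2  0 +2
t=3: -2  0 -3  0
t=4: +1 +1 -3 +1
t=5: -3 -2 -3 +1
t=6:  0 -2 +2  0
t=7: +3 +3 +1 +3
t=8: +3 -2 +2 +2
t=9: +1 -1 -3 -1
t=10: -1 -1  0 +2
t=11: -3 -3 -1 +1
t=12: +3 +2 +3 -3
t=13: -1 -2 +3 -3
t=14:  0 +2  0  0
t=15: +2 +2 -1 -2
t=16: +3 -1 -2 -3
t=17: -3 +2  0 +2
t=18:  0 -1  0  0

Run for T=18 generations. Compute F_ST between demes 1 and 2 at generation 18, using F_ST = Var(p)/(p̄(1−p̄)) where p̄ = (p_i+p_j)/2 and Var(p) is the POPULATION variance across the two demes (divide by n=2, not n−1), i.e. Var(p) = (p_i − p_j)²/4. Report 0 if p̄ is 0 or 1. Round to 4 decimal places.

t=0: k=[0 36 0 0]
t=1: x=[3.3387 28.5416 3.5783 0.0000] k=[5 26 2 0]
t=2: x=[6.6367 21.1151 4.1751 0.2060] k=[10 19 4 2]
t=3: x=[10.2769 16.2048 5.2697 2.2619] k=[8 16 2 2]
t=4: x=[8.2575 13.4253 3.3794 2.0566] k=[9 14 0 3]
t=5: x=[8.9285 11.7470 1.6891 2.7748] k=[6 10 0 4]
t=6: x=[5.9729 8.3136 1.3910 3.6969] k=[6 6 3 4]
t=7: x=[5.5946 5.4908 3.3794 4.0040] k=[9 8 4 7]
t=8: x=[8.3532 7.4355 4.6726 6.8627] k=[11 5 7 9]
t=9: x=[9.7944 5.5878 6.9622 8.9980] k=[11 5 4 8]
t=10: x=[9.7944 5.2969 4.4736 7.7787] k=[9 4 4 10]
t=11: x=[7.9706 4.3286 4.5731 9.6067] k=[5 1 4 11]
t=12: x=[4.2757 1.6297 4.3741 10.5187] k=[7 4 7 8]
t=13: x=[6.2572 4.4253 6.7630 8.0838] k=[5 2 10 5]
t=14: x=[4.3696 2.9769 8.6557 5.6392] k=[4 5 9 6]
t=15: x=[3.8067 5.1030 8.2571 6.4551] k=[6 7 7 4]
t=16: x=[5.6891 6.6565 6.6634 4.4132] k=[9 6 5 1]
t=17: x=[8.1618 5.9761 4.6726 1.4403] k=[5 8 5 3]
t=18: x=[4.9341 7.1432 5.0706 3.2872] k=[5 6 5 3]

0.0015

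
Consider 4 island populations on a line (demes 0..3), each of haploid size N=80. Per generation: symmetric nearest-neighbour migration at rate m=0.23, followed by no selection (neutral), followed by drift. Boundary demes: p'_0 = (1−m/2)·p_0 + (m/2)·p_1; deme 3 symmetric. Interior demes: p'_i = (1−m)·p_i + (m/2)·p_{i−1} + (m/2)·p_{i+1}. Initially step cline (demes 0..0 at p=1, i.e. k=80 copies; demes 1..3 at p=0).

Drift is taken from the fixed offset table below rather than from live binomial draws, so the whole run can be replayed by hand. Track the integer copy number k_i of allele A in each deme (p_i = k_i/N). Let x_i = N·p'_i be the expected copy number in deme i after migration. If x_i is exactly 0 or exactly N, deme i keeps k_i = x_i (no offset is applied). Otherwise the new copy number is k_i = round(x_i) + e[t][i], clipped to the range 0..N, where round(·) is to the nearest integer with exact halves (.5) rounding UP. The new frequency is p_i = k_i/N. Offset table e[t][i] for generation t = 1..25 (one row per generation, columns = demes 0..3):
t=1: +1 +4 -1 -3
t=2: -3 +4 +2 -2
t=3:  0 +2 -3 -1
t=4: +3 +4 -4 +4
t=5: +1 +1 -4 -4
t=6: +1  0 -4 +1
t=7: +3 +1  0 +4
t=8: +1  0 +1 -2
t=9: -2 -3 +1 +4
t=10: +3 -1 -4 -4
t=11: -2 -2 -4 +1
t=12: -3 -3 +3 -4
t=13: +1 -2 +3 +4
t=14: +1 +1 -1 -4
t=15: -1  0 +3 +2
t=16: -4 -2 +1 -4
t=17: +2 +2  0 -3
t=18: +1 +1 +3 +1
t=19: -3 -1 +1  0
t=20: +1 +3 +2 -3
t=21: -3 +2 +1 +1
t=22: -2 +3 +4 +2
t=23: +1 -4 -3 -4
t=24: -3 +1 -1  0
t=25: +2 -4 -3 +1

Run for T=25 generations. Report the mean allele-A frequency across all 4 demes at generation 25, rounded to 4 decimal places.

t=0: k=[80 0 0 0]
t=1: x=[70.8000 9.2000 0.0000 0.0000] k=[72 13 0 0]
t=2: x=[65.2150 18.2900 1.4950 0.0000] k=[62 22 3 0]
t=3: x=[57.4000 24.4150 4.8400 0.3450] k=[57 26 2 0]
t=4: x=[53.4350 26.8050 4.5300 0.2300] k=[56 31 1 4]
t=5: x=[53.1250 30.4250 4.7950 3.6550] k=[54 31 1 0]
t=6: x=[51.3550 30.1950 4.3350 0.1150] k=[52 30 0 1]
t=7: x=[49.4700 29.0800 3.5650 0.8850] k=[52 30 4 5]
t=8: x=[49.4700 29.5400 7.1050 4.8850] k=[50 30 8 3]
t=9: x=[47.7000 29.7700 9.9550 3.5750] k=[46 27 11 8]
t=10: x=[43.8150 27.3450 12.4950 8.3450] k=[47 26 8 4]
t=11: x=[44.5850 26.3450 9.6100 4.4600] k=[43 24 6 5]
t=12: x=[40.8150 24.1150 7.9550 5.1150] k=[38 21 11 1]
t=13: x=[36.0450 21.8050 11.0000 2.1500] k=[37 20 14 6]
t=14: x=[35.0450 21.2650 13.7700 6.9200] k=[36 22 13 3]
t=15: x=[34.3900 22.5750 12.8850 4.1500] k=[33 23 16 6]
t=16: x=[31.8500 23.3450 15.6550 7.1500] k=[28 21 17 3]
t=17: x=[27.1950 21.3450 15.8500 4.6100] k=[29 23 16 2]
t=18: x=[28.3100 22.8850 15.1950 3.6100] k=[29 24 18 5]
t=19: x=[28.4250 23.8850 17.1950 6.4950] k=[25 23 18 6]
t=20: x=[24.7700 22.6550 17.1950 7.3800] k=[26 26 19 4]
t=21: x=[26.0000 25.1950 18.0800 5.7250] k=[23 27 19 7]
t=22: x=[23.4600 25.6200 18.5400 8.3800] k=[21 29 23 10]
t=23: x=[21.9200 27.3900 22.1950 11.4950] k=[23 23 19 7]
t=24: x=[23.0000 22.5400 18.0800 8.3800] k=[20 24 17 8]
t=25: x=[20.4600 22.7350 16.7700 9.0350] k=[22 19 14 10]

0.2031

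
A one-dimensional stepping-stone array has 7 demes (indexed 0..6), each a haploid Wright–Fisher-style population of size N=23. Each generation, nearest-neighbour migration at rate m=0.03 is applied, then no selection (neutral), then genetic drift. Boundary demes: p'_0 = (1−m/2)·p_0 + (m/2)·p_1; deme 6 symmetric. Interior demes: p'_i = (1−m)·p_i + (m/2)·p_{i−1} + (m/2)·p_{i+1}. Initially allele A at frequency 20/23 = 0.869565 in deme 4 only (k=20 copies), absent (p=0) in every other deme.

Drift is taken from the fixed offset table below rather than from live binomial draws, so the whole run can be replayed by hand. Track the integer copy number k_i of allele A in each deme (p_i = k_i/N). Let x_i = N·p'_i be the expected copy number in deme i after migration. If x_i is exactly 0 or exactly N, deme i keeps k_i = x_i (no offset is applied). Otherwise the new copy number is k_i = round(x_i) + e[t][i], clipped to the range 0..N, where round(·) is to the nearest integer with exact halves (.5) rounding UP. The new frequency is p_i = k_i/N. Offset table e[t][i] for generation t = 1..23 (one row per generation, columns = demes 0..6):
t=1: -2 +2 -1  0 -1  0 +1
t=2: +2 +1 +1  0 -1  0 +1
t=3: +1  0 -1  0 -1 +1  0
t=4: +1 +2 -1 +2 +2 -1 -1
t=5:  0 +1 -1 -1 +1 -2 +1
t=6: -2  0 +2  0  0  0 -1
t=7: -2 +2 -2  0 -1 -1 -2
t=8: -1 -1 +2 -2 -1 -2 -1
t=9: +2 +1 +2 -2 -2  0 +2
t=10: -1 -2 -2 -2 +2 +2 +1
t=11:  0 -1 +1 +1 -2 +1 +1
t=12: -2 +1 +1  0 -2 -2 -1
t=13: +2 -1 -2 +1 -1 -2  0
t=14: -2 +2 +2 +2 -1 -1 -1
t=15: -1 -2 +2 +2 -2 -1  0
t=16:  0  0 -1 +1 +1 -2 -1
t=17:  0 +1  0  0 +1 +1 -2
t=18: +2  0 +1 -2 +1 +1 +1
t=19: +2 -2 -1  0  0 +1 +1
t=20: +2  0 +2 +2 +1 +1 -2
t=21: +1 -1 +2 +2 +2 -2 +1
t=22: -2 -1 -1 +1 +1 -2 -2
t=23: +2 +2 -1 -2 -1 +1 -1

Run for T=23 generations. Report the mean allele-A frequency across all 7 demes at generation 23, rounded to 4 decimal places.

t=0: k=[0 0 0 0 20 0 0]
t=1: x=[0.0000 0.0000 0.0000 0.3000 19.4000 0.3000 0.0000] k=[0 0 0 0 18 0 0]
t=2: x=[0.0000 0.0000 0.0000 0.2700 17.4600 0.2700 0.0000] k=[0 0 0 0 16 0 0]
t=3: x=[0.0000 0.0000 0.0000 0.2400 15.5200 0.2400 0.0000] k=[0 0 0 0 15 1 0]
t=4: x=[0.0000 0.0000 0.0000 0.2250 14.5650 1.1950 0.0150] k=[0 0 0 2 17 0 0]
t=5: x=[0.0000 0.0000 0.0300 2.1950 16.5200 0.2550 0.0000] k=[0 0 0 1 18 0 0]
t=6: x=[0.0000 0.0000 0.0150 1.2400 17.4750 0.2700 0.0000] k=[0 0 2 1 17 0 0]
t=7: x=[0.0000 0.0300 1.9550 1.2550 16.5050 0.2550 0.0000] k=[0 2 0 1 16 0 0]
t=8: x=[0.0300 1.9400 0.0450 1.2100 15.5350 0.2400 0.0000] k=[0 1 2 0 15 0 0]
t=9: x=[0.0150 1.0000 1.9550 0.2550 14.5500 0.2250 0.0000] k=[2 2 4 0 13 0 0]
t=10: x=[2.0000 2.0300 3.9100 0.2550 12.6100 0.1950 0.0000] k=[1 0 2 0 15 2 0]
t=11: x=[0.9850 0.0450 1.9400 0.2550 14.5800 2.1650 0.0300] k=[1 0 3 1 13 3 1]
t=12: x=[0.9850 0.0600 2.9250 1.2100 12.6700 3.1200 1.0300] k=[0 1 4 1 11 1 0]
t=13: x=[0.0150 1.0300 3.9100 1.1950 10.7000 1.1350 0.0150] k=[2 0 2 2 10 0 0]
t=14: x=[1.9700 0.0600 1.9700 2.1200 9.7300 0.1500 0.0000] k=[0 2 4 4 9 0 0]
t=15: x=[0.0300 2.0000 3.9700 4.0750 8.7900 0.1350 0.0000] k=[0 0 6 6 7 0 0]
t=16: x=[0.0000 0.0900 5.9100 6.0150 6.8800 0.1050 0.0000] k=[0 0 5 7 8 0 0]
t=17: x=[0.0000 0.0750 4.9550 6.9850 7.8650 0.1200 0.0000] k=[0 1 5 7 9 1 0]
t=18: x=[0.0150 1.0450 4.9700 7.0000 8.8500 1.1050 0.0150] k=[2 1 6 5 10 2 1]
t=19: x=[1.9850 1.0900 5.9100 5.0900 9.8050 2.1050 1.0150] k=[4 0 5 5 10 3 2]
t=20: x=[3.9400 0.1350 4.9250 5.0750 9.8200 3.0900 2.0150] k=[6 0 7 7 11 4 0]
t=21: x=[5.9100 0.1950 6.8950 7.0600 10.8350 4.0450 0.0600] k=[7 0 9 9 13 2 1]
t=22: x=[6.8950 0.2400 8.8650 9.0600 12.7750 2.1500 1.0150] k=[5 0 8 10 14 0 0]
t=23: x=[4.9250 0.1950 7.9100 10.0300 13.7300 0.2100 0.0000] k=[7 2 7 8 13 1 0]

0.2360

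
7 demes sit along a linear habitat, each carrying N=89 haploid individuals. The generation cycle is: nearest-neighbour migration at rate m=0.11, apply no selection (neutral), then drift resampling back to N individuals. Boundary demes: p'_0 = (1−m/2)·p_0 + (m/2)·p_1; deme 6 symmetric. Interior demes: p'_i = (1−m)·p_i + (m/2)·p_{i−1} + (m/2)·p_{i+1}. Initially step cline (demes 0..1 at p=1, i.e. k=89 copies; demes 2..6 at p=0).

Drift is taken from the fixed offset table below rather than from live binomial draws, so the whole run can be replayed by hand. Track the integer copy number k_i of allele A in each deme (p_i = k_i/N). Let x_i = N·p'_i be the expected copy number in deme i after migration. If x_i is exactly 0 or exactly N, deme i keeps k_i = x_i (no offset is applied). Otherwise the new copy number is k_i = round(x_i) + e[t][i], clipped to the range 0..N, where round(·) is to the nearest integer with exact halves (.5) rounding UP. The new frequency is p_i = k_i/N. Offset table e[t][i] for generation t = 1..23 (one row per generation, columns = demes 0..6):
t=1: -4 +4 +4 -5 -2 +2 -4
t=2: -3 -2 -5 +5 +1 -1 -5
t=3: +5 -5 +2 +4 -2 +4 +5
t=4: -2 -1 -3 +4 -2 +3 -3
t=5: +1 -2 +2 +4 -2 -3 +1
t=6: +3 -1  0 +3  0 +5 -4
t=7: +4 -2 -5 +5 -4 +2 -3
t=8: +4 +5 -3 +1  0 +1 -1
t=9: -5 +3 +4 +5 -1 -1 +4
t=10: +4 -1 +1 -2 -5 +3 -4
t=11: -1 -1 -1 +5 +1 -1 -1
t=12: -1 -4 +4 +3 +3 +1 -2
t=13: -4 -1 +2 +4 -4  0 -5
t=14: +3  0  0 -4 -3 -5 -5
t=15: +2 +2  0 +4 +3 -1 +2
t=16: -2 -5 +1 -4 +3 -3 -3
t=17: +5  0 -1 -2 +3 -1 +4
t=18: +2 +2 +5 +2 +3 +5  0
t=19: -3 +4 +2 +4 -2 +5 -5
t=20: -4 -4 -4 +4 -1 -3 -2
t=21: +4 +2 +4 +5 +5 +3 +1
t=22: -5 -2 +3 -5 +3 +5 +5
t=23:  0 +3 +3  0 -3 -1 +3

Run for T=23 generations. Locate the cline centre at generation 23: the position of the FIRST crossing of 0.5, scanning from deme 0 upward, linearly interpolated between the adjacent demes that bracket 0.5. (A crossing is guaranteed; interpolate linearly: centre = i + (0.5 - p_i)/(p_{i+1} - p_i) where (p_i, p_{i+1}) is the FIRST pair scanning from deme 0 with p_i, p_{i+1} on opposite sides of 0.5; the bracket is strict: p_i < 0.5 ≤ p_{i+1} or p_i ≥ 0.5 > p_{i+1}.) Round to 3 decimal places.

t=0: k=[89 89 0 0 0 0 0]
t=1: x=[89.0000 84.1050 4.8950 0.0000 0.0000 0.0000 0.0000] k=[89 88 9 0 0 0 0]
t=2: x=[88.9450 83.7100 12.8500 0.4950 0.0000 0.0000 0.0000] k=[86 82 8 5 0 0 0]
t=3: x=[85.7800 78.1500 11.9050 4.8900 0.2750 0.0000 0.0000] k=[89 73 14 9 0 0 0]
t=4: x=[88.1200 70.6350 16.9700 8.7800 0.4950 0.0000 0.0000] k=[86 70 14 13 0 0 0]
t=5: x=[85.1200 67.8000 17.0250 12.3400 0.7150 0.0000 0.0000] k=[86 66 19 16 0 0 0]
t=6: x=[84.9000 64.5150 21.4200 15.2850 0.8800 0.0000 0.0000] k=[88 64 21 18 1 0 0]
t=7: x=[86.6800 62.9550 23.2000 17.2300 1.8800 0.0550 0.0000] k=[89 61 18 22 0 2 0]
t=8: x=[87.4600 60.1750 20.5850 20.5700 1.3200 1.7800 0.1100] k=[89 65 18 22 1 3 0]
t=9: x=[87.6800 63.7350 20.8050 20.6250 2.2650 2.7250 0.1650] k=[83 67 25 26 1 2 4]
t=10: x=[82.1200 65.5700 27.3650 24.5700 2.4300 2.0550 3.8900] k=[86 65 28 23 0 5 0]
t=11: x=[84.8450 64.1200 29.7600 22.0100 1.5400 4.4500 0.2750] k=[84 63 29 27 3 3 0]
t=12: x=[82.8450 62.2850 30.7600 25.7900 4.3200 2.8350 0.1650] k=[82 58 35 29 7 4 0]
t=13: x=[80.6800 58.0550 35.9350 28.1200 8.0450 3.9450 0.2200] k=[77 57 38 32 4 4 0]
t=14: x=[75.9000 57.0550 38.7150 30.7900 5.5400 3.7800 0.2200] k=[79 57 39 27 3 0 0]
t=15: x=[77.7900 57.2200 39.3300 26.3400 4.1550 0.1650 0.0000] k=[80 59 39 30 7 0 0]
t=16: x=[78.8450 59.0550 39.6050 29.2300 7.8800 0.3850 0.0000] k=[77 54 41 25 11 0 0]
t=17: x=[75.7350 54.5500 40.8350 25.1100 11.1650 0.6050 0.0000] k=[81 55 40 23 14 0 0]
t=18: x=[79.5700 55.6050 39.8900 23.4400 13.7250 0.7700 0.0000] k=[82 58 45 25 17 6 0]
t=19: x=[80.6800 58.6050 44.6150 25.6600 16.8350 6.2750 0.3300] k=[78 63 47 30 15 11 0]
t=20: x=[77.1750 62.9450 46.9450 30.1100 15.6050 10.6150 0.6050] k=[73 59 43 34 15 8 0]
t=21: x=[72.2300 58.8900 43.3850 33.4500 15.6600 7.9450 0.4400] k=[76 61 47 38 21 11 1]
t=22: x=[75.1750 61.0550 47.2750 37.5600 21.3850 11.0000 1.5500] k=[70 59 50 33 24 16 7]
t=23: x=[69.3950 59.1100 49.5600 33.4400 24.0550 15.9450 7.4950] k=[69 62 53 33 21 15 10]

2.425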